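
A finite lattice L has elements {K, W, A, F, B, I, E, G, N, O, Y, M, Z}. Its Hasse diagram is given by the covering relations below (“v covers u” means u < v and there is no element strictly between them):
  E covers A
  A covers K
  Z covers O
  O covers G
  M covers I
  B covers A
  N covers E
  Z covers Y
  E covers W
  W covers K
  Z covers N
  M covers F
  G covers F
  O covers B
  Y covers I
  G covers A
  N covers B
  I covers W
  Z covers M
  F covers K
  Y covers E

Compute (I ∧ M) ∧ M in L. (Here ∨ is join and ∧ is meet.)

I ∧ M = I
I ∧ M = I

I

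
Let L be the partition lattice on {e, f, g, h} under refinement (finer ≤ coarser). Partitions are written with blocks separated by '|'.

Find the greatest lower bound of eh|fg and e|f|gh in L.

The meet (common refinement) of eh|fg and e|f|gh intersects blocks pairwise, giving e|f|g|h.

e|f|g|h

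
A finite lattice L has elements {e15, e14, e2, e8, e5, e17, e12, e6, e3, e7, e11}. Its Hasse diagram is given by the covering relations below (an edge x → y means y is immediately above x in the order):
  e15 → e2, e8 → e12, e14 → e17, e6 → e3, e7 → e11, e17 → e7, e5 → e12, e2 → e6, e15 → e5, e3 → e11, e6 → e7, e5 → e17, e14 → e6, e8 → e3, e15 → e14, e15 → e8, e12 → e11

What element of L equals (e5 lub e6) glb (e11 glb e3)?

e6

e5 ∨ e6 = e7
e11 ∧ e3 = e3
e7 ∧ e3 = e6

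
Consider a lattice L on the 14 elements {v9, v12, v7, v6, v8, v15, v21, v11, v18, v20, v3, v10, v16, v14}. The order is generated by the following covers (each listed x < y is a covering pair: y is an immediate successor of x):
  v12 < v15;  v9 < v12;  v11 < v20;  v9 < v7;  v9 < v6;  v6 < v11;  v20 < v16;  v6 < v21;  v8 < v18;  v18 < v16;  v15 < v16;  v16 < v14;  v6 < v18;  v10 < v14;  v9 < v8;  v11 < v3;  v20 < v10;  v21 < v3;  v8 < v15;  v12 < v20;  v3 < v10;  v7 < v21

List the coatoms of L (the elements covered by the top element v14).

v10, v16

The coatoms are exactly the elements covered by v14: v10, v16.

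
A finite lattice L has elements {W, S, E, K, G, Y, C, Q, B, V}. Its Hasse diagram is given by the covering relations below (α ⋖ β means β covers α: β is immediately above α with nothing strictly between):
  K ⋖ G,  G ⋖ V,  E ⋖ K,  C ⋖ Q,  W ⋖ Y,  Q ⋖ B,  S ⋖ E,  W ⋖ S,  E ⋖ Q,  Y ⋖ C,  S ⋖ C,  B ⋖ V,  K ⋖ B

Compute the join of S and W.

Common upper bounds of {S, W}: B, C, E, G, K, Q, S, V.
The least among these is S.

S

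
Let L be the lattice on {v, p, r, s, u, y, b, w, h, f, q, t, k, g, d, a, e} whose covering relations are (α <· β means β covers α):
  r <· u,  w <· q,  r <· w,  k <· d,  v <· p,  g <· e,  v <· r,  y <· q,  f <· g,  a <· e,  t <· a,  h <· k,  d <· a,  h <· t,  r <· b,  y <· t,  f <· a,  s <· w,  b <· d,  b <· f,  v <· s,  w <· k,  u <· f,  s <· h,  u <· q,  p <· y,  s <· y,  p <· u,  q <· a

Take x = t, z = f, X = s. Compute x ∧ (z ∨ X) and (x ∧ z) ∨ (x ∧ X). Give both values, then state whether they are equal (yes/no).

t; y; no

z ∨ X = a, so x ∧ (z ∨ X) = t ∧ a = t.
x ∧ z = p and x ∧ X = s, so (x ∧ z) ∨ (x ∧ X) = p ∨ s = y.
Equal: no.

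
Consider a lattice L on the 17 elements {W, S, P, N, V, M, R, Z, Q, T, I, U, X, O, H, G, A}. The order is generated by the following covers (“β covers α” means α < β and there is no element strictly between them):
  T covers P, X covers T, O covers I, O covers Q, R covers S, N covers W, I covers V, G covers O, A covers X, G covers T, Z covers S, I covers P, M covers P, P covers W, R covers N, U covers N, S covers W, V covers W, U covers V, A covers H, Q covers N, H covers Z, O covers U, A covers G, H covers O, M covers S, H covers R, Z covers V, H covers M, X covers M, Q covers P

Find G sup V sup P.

G

Common upper bounds of {G, V, P}: A, G.
The least among these is G.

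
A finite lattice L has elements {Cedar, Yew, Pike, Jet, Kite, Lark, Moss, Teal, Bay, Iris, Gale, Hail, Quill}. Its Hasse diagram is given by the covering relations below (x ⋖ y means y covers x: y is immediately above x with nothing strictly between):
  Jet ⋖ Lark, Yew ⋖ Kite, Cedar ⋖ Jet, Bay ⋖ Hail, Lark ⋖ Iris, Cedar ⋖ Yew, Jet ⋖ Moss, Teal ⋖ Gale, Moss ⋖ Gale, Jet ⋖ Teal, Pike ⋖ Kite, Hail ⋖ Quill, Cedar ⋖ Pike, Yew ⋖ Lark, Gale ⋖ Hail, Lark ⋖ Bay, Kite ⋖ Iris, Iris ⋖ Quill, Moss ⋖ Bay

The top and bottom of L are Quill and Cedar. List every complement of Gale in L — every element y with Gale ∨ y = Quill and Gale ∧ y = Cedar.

Need y with Gale ∨ y = Quill and Gale ∧ y = Cedar.
Checking each element gives: Kite, Pike.

Kite, Pike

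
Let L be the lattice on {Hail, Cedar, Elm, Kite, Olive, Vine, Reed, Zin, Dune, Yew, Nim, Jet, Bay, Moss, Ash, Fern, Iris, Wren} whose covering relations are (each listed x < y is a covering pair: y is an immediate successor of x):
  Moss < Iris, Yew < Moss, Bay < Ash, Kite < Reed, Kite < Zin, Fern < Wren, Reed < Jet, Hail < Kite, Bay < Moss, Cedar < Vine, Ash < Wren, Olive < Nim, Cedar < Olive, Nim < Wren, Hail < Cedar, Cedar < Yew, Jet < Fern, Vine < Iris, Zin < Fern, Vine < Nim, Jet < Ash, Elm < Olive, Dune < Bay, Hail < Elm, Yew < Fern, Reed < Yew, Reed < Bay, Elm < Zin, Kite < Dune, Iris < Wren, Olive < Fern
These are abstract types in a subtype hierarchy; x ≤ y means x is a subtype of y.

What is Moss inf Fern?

Common lower bounds of {Moss, Fern}: Cedar, Hail, Kite, Reed, Yew.
The greatest among these is Yew.

Yew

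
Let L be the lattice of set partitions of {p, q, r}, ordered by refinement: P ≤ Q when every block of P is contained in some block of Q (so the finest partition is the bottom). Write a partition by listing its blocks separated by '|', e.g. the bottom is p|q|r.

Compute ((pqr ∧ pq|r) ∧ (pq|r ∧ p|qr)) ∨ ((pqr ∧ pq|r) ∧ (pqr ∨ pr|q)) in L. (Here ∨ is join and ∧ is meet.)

pq|r

pqr ∧ pq|r = pq|r
pq|r ∧ p|qr = p|q|r
pq|r ∧ p|q|r = p|q|r
pqr ∧ pq|r = pq|r
pqr ∨ pr|q = pqr
pq|r ∧ pqr = pq|r
p|q|r ∨ pq|r = pq|r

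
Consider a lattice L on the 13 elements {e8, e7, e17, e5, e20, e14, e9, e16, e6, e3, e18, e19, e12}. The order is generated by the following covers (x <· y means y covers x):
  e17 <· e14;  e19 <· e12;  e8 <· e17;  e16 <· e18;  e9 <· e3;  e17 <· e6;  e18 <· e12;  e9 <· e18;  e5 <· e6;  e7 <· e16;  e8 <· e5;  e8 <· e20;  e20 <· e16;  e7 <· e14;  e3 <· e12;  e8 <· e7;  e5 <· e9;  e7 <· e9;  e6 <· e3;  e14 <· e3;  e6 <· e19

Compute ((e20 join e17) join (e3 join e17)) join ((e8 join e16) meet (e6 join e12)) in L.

e20 ∨ e17 = e12
e3 ∨ e17 = e3
e12 ∨ e3 = e12
e8 ∨ e16 = e16
e6 ∨ e12 = e12
e16 ∧ e12 = e16
e12 ∨ e16 = e12

e12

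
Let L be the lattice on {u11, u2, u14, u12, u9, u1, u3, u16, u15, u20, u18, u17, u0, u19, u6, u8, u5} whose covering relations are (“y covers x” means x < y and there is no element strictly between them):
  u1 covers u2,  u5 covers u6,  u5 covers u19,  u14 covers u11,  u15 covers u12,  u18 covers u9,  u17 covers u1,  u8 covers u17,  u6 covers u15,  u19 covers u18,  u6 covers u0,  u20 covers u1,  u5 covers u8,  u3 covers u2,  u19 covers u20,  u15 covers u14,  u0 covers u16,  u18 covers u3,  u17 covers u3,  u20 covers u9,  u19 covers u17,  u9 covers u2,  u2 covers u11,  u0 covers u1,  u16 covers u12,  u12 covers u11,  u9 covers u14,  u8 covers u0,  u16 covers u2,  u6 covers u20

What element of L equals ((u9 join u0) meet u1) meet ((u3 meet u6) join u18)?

u2

u9 ∨ u0 = u6
u6 ∧ u1 = u1
u3 ∧ u6 = u2
u2 ∨ u18 = u18
u1 ∧ u18 = u2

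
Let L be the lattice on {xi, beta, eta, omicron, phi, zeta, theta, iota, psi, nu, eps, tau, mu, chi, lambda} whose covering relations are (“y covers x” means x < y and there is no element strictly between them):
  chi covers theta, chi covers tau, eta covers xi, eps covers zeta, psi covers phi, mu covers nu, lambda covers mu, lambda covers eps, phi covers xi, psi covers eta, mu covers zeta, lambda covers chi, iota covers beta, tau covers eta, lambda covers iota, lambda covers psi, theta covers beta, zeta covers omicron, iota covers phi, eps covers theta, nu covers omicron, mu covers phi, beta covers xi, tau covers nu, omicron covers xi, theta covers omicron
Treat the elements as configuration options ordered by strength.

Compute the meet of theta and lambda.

theta

Common lower bounds of {theta, lambda}: beta, omicron, theta, xi.
The greatest among these is theta.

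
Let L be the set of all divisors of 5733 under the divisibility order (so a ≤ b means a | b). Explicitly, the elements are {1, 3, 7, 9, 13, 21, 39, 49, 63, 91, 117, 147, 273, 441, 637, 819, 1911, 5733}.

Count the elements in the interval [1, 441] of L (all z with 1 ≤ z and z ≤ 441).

The interval [1, 441] = {1, 147, 21, 3, 441, 49, 63, 7, 9}, which has 9 elements.

9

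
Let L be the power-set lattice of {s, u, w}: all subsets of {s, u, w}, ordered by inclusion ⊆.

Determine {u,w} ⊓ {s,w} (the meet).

Under ⊆, meet is intersection: {u,w} ∩ {s,w} = {w}.

{w}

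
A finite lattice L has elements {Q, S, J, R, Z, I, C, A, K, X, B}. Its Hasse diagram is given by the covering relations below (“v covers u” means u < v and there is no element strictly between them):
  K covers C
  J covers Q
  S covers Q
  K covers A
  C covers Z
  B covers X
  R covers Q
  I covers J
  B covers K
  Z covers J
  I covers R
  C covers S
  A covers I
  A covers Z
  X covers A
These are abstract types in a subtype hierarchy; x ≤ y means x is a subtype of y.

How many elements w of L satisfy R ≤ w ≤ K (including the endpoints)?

The interval [R, K] = {A, I, K, R}, which has 4 elements.

4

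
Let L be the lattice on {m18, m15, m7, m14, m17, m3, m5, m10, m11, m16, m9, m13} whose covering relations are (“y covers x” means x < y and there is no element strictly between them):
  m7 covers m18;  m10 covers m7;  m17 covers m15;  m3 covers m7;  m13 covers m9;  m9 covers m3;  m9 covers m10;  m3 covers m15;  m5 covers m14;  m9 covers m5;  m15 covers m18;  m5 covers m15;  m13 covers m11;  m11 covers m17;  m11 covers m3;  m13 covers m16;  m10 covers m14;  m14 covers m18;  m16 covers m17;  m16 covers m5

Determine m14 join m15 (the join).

Common upper bounds of {m14, m15}: m13, m16, m5, m9.
The least among these is m5.

m5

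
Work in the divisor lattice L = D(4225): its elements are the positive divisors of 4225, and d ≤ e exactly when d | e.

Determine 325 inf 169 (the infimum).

In the divisibility order, the meet is the greatest common divisor: gcd(325, 169) = 13.

13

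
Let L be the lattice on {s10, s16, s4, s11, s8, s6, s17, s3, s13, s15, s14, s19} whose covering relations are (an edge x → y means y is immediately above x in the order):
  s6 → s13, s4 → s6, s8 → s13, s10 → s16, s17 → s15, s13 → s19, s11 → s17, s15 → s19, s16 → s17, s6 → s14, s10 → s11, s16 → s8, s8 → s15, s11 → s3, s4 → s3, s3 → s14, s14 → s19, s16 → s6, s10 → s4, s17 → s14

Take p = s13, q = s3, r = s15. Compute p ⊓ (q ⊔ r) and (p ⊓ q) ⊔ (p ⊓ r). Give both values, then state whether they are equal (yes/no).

q ⊔ r = s19, so p ⊓ (q ⊔ r) = s13 ⊓ s19 = s13.
p ⊓ q = s4 and p ⊓ r = s8, so (p ⊓ q) ⊔ (p ⊓ r) = s4 ⊔ s8 = s13.
Equal: yes.

s13; s13; yes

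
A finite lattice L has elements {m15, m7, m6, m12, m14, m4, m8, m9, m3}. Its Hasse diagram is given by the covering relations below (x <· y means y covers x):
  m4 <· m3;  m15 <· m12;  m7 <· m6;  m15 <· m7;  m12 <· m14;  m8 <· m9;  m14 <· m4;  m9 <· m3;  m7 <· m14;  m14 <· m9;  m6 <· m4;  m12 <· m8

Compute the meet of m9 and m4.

m14

Common lower bounds of {m9, m4}: m12, m14, m15, m7.
The greatest among these is m14.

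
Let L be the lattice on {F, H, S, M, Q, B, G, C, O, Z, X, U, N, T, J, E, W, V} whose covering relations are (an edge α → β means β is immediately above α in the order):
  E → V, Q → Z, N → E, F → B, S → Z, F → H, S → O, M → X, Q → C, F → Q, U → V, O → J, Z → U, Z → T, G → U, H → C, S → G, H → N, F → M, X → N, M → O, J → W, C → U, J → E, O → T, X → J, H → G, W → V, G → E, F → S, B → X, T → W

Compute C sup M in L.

C ∨ M = V

V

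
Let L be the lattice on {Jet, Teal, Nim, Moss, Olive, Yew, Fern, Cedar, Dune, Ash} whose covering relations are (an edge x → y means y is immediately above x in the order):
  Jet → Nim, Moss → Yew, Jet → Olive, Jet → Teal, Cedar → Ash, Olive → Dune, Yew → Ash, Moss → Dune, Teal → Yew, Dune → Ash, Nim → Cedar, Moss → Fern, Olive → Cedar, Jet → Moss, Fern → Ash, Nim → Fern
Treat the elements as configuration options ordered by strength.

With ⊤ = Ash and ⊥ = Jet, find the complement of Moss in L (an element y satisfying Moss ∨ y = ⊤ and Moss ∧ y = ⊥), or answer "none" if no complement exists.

Cedar

Need y with Moss ∨ y = Ash and Moss ∧ y = Jet.
Checking each element gives: Cedar.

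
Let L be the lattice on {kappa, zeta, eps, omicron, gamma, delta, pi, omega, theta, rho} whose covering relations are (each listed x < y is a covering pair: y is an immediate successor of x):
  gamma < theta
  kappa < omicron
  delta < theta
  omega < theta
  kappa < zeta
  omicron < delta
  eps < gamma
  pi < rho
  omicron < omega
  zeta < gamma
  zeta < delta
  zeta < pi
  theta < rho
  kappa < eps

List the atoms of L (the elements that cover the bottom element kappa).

eps, omicron, zeta

The atoms are exactly the elements that cover kappa: eps, omicron, zeta.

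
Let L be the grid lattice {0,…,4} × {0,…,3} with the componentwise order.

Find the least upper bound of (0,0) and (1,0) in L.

(1,0)

In a product of chains, the join is componentwise max, giving (1,0).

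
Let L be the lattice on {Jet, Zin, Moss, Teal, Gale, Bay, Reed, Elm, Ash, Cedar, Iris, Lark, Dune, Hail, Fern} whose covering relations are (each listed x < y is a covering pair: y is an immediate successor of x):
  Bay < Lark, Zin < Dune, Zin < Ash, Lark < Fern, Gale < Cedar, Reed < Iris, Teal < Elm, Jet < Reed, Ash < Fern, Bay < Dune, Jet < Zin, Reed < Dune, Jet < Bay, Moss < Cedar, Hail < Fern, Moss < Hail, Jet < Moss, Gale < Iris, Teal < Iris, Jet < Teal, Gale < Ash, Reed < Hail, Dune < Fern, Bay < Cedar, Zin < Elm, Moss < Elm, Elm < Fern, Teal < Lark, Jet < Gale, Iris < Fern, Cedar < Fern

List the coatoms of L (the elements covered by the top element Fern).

The coatoms are exactly the elements covered by Fern: Ash, Cedar, Dune, Elm, Hail, Iris, Lark.

Ash, Cedar, Dune, Elm, Hail, Iris, Lark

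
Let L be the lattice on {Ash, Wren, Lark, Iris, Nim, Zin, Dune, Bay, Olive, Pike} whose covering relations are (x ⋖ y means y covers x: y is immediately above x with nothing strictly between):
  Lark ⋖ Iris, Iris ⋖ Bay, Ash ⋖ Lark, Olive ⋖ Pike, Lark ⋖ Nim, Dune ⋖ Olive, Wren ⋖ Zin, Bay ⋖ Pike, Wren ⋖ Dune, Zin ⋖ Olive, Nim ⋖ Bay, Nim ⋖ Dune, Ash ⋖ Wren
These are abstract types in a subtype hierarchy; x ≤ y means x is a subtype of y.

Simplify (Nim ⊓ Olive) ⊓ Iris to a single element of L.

Lark

Nim ∧ Olive = Nim
Nim ∧ Iris = Lark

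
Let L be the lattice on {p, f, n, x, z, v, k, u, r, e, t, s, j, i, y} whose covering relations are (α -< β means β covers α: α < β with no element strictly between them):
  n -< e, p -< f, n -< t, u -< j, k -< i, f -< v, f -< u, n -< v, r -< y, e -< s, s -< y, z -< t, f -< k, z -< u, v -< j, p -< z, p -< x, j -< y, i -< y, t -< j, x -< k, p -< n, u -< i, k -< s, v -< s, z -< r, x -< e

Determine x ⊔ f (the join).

k

Common upper bounds of {x, f}: i, k, s, y.
The least among these is k.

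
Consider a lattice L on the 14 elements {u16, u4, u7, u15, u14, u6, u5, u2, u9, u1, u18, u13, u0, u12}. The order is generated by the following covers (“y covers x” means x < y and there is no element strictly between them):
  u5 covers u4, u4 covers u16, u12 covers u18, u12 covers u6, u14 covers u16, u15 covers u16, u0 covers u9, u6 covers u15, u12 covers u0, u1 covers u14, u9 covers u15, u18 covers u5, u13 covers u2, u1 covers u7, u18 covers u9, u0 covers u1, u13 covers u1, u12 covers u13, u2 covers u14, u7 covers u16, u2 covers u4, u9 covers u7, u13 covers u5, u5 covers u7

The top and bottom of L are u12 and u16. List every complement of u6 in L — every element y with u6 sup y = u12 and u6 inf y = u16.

u1, u13, u14, u2, u4, u5, u7

Need y with u6 ∨ y = u12 and u6 ∧ y = u16.
Checking each element gives: u1, u13, u14, u2, u4, u5, u7.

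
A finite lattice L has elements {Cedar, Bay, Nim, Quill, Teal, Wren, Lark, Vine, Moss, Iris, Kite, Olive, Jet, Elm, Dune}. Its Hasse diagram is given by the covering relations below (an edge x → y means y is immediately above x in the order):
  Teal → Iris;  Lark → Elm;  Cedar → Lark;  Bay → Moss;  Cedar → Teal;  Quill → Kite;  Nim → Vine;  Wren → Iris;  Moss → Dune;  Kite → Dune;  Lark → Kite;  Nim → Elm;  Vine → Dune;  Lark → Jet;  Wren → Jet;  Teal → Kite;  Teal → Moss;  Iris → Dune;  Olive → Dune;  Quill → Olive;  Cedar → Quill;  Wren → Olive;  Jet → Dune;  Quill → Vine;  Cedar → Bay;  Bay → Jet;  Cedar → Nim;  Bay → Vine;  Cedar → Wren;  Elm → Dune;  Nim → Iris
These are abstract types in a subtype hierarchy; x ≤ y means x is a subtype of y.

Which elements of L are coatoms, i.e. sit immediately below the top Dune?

Elm, Iris, Jet, Kite, Moss, Olive, Vine

The coatoms are exactly the elements covered by Dune: Elm, Iris, Jet, Kite, Moss, Olive, Vine.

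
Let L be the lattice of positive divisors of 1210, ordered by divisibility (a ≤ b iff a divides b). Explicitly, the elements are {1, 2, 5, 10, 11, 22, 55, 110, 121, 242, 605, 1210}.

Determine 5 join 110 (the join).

110

In the divisibility order, the join is the least common multiple: lcm(5, 110) = 110.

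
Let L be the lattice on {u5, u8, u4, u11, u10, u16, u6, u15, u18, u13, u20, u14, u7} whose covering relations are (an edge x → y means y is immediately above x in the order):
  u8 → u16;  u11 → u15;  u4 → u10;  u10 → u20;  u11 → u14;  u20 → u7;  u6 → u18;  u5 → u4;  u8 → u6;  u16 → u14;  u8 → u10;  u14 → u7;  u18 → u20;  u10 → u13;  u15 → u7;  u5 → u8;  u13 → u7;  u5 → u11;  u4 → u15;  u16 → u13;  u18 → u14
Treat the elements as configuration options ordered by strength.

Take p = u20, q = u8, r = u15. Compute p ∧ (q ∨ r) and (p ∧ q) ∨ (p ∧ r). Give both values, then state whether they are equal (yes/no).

u20; u10; no

q ∨ r = u7, so p ∧ (q ∨ r) = u20 ∧ u7 = u20.
p ∧ q = u8 and p ∧ r = u4, so (p ∧ q) ∨ (p ∧ r) = u8 ∨ u4 = u10.
Equal: no.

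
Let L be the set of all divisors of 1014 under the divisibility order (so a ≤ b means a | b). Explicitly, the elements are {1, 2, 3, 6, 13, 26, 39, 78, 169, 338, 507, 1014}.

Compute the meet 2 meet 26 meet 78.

In the divisibility order, the meet is the greatest common divisor: gcd(2, 26, 78) = 2.

2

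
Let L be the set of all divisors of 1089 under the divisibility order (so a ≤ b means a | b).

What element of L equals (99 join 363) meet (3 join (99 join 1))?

99

99 ∨ 363 = 1089
99 ∨ 1 = 99
3 ∨ 99 = 99
1089 ∧ 99 = 99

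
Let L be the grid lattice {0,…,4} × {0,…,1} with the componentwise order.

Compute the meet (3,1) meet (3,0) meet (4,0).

In a product of chains, the meet is componentwise min, giving (3,0).

(3,0)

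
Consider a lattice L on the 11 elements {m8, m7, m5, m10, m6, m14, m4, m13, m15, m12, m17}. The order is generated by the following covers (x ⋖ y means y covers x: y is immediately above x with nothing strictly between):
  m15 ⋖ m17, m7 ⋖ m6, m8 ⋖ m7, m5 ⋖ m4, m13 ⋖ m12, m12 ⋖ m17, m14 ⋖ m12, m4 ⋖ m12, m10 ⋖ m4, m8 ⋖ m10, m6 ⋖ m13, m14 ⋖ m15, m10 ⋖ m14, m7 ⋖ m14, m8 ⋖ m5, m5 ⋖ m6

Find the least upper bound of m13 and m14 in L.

Common upper bounds of {m13, m14}: m12, m17.
The least among these is m12.

m12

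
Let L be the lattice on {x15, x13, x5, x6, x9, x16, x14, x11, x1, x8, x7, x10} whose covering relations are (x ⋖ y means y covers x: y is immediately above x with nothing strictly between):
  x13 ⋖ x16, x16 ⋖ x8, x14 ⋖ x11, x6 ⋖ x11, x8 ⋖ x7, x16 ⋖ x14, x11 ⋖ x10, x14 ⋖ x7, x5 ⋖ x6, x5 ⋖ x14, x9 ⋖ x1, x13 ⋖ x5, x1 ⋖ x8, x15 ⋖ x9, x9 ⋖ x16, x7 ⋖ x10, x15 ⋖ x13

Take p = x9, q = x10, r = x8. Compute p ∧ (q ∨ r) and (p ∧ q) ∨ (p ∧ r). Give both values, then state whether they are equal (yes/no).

x9; x9; yes

q ∨ r = x10, so p ∧ (q ∨ r) = x9 ∧ x10 = x9.
p ∧ q = x9 and p ∧ r = x9, so (p ∧ q) ∨ (p ∧ r) = x9 ∨ x9 = x9.
Equal: yes.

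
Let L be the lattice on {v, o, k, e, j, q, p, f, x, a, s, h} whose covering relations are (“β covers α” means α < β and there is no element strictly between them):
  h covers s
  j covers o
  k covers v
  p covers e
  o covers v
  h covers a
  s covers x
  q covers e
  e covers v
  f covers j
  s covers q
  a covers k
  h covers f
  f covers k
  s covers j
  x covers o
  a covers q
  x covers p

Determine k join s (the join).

h

Common upper bounds of {k, s}: h.
The least among these is h.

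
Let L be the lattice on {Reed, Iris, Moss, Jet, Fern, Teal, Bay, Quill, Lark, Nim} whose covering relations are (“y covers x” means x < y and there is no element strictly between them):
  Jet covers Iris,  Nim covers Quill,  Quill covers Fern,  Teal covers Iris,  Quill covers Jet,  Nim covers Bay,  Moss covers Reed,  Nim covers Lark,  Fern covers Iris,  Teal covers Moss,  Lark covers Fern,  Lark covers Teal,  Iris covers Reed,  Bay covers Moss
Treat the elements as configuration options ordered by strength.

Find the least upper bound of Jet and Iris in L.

Jet

Common upper bounds of {Jet, Iris}: Jet, Nim, Quill.
The least among these is Jet.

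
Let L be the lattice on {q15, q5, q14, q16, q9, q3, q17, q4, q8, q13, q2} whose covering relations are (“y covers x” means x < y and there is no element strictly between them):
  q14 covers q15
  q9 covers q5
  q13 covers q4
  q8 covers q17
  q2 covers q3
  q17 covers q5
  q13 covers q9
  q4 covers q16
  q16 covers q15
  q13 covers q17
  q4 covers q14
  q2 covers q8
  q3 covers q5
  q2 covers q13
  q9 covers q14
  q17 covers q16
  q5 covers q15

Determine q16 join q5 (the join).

q17

Common upper bounds of {q16, q5}: q13, q17, q2, q8.
The least among these is q17.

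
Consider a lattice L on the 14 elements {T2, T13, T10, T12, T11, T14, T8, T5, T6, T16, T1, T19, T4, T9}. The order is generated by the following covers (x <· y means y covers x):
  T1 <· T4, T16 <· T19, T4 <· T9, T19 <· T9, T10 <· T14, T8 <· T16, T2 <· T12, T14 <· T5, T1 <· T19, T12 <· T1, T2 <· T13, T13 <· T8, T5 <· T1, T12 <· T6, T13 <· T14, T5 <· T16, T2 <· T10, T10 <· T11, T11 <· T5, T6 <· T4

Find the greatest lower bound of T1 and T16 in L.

Common lower bounds of {T1, T16}: T10, T11, T13, T14, T2, T5.
The greatest among these is T5.

T5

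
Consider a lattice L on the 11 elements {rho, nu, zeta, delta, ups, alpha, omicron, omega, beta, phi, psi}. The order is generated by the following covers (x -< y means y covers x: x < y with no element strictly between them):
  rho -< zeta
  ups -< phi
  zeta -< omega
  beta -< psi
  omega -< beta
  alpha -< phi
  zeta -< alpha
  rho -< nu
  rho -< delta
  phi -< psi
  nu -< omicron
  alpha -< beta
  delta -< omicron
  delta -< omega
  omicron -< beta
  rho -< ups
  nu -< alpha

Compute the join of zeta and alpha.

Common upper bounds of {zeta, alpha}: alpha, beta, phi, psi.
The least among these is alpha.

alpha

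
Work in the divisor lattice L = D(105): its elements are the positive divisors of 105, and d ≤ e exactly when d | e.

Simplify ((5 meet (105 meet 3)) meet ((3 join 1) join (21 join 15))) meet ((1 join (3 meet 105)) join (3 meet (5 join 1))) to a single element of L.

1

105 ∧ 3 = 3
5 ∧ 3 = 1
3 ∨ 1 = 3
21 ∨ 15 = 105
3 ∨ 105 = 105
1 ∧ 105 = 1
3 ∧ 105 = 3
1 ∨ 3 = 3
5 ∨ 1 = 5
3 ∧ 5 = 1
3 ∨ 1 = 3
1 ∧ 3 = 1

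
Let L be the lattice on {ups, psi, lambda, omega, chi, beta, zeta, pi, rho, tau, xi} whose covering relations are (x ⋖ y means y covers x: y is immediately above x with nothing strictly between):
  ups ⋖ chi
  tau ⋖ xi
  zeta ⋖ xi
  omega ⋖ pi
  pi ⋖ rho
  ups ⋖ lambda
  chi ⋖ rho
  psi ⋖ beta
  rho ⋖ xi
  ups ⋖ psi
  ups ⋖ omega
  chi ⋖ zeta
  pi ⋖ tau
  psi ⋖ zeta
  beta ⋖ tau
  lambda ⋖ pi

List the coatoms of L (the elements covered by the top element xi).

The coatoms are exactly the elements covered by xi: rho, tau, zeta.

rho, tau, zeta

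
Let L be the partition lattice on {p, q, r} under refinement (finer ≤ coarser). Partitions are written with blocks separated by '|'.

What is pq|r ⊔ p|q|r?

Common upper bounds of {pq|r, p|q|r}: pqr, pq|r.
The least among these is pq|r.

pq|r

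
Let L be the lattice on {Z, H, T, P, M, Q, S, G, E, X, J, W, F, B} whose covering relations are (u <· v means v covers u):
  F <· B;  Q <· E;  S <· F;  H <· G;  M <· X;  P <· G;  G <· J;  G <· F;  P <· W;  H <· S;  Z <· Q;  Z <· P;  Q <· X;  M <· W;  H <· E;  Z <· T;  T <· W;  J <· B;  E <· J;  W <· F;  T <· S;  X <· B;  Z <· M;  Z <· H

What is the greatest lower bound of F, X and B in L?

Common lower bounds of {F, X, B}: M, Z.
The greatest among these is M.

M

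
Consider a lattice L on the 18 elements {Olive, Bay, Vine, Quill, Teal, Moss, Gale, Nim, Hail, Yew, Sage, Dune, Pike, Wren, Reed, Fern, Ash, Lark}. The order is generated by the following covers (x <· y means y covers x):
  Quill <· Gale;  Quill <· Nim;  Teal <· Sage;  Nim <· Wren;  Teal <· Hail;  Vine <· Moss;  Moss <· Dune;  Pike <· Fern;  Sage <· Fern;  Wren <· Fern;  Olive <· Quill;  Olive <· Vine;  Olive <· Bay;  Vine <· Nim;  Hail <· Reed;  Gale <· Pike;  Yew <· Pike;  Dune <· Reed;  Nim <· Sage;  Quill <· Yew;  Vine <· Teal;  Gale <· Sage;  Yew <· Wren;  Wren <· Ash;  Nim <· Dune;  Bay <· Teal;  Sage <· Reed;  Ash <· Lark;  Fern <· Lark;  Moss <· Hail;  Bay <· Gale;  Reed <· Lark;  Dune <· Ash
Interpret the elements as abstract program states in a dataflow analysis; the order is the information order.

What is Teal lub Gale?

Sage

Common upper bounds of {Teal, Gale}: Fern, Lark, Reed, Sage.
The least among these is Sage.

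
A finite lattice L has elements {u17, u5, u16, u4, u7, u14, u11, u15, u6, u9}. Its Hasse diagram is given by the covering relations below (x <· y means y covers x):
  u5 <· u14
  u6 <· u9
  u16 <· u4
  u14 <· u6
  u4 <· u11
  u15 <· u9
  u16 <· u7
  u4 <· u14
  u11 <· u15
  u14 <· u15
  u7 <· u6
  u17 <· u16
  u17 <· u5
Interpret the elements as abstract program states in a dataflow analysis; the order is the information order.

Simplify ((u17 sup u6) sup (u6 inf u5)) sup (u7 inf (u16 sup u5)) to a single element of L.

u17 ∨ u6 = u6
u6 ∧ u5 = u5
u6 ∨ u5 = u6
u16 ∨ u5 = u14
u7 ∧ u14 = u16
u6 ∨ u16 = u6

u6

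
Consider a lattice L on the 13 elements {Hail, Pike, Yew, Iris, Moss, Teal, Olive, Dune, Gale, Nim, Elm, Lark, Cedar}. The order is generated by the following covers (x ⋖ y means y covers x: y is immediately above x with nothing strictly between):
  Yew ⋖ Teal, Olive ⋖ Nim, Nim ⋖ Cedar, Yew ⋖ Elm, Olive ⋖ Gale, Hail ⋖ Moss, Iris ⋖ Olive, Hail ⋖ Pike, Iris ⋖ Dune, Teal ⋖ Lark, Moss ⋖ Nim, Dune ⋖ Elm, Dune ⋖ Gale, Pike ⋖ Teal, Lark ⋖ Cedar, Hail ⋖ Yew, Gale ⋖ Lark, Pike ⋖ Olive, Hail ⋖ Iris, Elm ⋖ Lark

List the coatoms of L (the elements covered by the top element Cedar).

Lark, Nim

The coatoms are exactly the elements covered by Cedar: Lark, Nim.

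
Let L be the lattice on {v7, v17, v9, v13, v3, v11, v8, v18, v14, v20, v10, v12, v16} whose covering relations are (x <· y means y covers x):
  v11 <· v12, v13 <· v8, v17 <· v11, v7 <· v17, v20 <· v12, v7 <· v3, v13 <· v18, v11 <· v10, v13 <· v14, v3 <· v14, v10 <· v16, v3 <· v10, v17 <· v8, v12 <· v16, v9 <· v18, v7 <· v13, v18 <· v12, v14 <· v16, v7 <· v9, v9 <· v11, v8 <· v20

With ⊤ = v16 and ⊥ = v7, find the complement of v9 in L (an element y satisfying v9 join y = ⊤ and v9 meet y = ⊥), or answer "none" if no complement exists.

Need y with v9 ∨ y = v16 and v9 ∧ y = v7.
Checking each element gives: v14.

v14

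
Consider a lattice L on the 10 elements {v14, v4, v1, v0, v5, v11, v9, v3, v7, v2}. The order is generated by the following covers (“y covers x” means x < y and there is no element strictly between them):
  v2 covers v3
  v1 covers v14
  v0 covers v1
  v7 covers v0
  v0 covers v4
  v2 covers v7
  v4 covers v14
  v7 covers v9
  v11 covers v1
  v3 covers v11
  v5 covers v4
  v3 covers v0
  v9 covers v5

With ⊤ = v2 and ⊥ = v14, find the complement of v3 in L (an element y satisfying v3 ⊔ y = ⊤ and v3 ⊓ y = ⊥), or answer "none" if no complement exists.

none

For every candidate y, either v3 ∨ y ≠ v2 or v3 ∧ y ≠ v14; no complement exists.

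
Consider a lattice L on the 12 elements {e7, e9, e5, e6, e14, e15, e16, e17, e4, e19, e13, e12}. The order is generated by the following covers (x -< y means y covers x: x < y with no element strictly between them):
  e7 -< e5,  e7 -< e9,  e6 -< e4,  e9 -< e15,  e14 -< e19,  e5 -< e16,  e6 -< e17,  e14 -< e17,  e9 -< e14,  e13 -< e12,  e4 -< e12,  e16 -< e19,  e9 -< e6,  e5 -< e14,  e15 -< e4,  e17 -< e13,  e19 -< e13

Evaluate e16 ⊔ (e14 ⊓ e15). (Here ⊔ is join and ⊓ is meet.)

e14 ∧ e15 = e9
e16 ∨ e9 = e19

e19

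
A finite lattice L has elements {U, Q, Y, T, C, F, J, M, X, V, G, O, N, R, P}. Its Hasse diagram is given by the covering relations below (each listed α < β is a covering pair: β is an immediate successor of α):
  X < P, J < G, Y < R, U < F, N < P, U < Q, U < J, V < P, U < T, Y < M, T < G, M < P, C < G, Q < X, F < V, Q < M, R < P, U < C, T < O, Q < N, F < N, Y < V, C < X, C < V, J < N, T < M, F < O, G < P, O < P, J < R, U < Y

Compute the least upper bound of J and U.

Common upper bounds of {J, U}: G, J, N, P, R.
The least among these is J.

J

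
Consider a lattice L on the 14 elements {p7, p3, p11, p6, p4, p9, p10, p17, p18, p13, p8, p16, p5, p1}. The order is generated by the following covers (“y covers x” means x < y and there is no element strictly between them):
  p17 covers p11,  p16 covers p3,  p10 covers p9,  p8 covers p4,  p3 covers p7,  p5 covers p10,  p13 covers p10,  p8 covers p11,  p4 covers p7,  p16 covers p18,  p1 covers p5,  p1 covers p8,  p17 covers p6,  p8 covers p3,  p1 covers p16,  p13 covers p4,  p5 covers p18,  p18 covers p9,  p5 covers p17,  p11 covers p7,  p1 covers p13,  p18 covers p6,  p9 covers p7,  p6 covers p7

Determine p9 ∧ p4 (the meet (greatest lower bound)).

Common lower bounds of {p9, p4}: p7.
The greatest among these is p7.

p7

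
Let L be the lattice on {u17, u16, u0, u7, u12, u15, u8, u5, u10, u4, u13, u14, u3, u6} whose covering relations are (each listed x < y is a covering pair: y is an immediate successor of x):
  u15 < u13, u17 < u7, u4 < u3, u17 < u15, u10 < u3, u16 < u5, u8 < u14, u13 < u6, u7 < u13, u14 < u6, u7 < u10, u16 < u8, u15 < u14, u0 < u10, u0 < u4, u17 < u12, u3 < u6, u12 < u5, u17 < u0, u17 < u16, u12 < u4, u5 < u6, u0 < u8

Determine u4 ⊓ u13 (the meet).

u17

Common lower bounds of {u4, u13}: u17.
The greatest among these is u17.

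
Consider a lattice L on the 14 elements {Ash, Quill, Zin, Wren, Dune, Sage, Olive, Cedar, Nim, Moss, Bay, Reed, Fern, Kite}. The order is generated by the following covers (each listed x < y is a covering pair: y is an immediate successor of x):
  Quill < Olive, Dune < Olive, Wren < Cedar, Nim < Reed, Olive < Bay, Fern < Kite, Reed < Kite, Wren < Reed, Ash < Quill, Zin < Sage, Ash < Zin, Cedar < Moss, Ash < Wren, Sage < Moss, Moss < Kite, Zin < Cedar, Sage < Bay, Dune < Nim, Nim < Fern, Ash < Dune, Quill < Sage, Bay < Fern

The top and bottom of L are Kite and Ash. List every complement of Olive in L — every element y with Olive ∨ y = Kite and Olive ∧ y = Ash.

Cedar, Wren

Need y with Olive ∨ y = Kite and Olive ∧ y = Ash.
Checking each element gives: Cedar, Wren.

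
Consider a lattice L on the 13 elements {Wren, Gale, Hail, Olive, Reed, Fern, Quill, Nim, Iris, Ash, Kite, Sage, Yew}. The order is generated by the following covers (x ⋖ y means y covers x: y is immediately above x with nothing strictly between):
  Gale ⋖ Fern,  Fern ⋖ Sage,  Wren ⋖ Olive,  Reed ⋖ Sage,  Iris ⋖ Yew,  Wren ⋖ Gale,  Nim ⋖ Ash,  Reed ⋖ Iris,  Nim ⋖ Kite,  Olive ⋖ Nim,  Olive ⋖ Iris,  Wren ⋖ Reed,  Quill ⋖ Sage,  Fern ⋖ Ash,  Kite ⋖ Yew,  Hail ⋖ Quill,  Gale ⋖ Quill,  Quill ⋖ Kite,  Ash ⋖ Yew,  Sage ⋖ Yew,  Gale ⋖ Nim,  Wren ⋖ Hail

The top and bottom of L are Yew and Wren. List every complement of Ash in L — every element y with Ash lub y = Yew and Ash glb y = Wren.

Hail, Reed

Need y with Ash ∨ y = Yew and Ash ∧ y = Wren.
Checking each element gives: Hail, Reed.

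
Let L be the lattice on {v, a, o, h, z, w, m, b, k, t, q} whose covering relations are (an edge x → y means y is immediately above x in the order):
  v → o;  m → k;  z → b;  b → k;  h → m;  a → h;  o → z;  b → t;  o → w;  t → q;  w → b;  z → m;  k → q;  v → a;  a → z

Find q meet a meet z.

Common lower bounds of {q, a, z}: a, v.
The greatest among these is a.

a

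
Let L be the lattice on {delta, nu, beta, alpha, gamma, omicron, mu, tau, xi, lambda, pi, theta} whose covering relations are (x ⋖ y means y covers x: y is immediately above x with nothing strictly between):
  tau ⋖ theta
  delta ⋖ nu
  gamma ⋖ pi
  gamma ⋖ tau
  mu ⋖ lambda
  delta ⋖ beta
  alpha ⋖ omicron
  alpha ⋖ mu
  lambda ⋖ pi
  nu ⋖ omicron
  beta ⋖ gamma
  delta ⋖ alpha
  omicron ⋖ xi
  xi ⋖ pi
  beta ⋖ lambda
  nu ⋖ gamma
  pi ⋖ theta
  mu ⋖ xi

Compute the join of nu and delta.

nu

Common upper bounds of {nu, delta}: gamma, nu, omicron, pi, tau, theta, xi.
The least among these is nu.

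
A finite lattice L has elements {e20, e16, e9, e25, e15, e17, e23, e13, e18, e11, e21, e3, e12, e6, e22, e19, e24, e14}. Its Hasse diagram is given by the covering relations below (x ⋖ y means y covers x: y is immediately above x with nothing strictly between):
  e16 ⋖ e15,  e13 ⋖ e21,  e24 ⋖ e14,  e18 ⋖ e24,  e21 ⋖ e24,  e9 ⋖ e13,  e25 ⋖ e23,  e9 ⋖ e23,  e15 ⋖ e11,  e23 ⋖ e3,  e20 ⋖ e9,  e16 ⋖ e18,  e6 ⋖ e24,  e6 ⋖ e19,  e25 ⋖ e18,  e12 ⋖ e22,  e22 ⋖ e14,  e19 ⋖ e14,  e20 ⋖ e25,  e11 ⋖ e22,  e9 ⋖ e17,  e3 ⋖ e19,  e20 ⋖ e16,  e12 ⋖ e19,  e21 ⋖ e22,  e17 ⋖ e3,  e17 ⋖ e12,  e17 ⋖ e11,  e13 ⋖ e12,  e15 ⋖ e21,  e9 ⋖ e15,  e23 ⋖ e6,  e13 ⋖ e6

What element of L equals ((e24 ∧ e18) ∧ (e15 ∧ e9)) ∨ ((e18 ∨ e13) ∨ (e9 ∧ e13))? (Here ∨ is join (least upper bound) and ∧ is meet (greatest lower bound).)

e24

e24 ∧ e18 = e18
e15 ∧ e9 = e9
e18 ∧ e9 = e20
e18 ∨ e13 = e24
e9 ∧ e13 = e9
e24 ∨ e9 = e24
e20 ∨ e24 = e24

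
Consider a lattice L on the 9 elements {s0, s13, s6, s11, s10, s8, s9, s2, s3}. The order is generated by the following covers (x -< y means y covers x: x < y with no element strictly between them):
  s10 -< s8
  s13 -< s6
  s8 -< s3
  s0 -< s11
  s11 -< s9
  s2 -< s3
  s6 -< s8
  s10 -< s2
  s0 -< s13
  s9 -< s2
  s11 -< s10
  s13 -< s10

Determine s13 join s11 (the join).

s10

Common upper bounds of {s13, s11}: s10, s2, s3, s8.
The least among these is s10.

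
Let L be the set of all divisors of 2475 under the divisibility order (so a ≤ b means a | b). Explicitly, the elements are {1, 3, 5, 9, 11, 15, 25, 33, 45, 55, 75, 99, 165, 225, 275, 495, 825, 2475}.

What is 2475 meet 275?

In the divisibility order, the meet is the greatest common divisor: gcd(2475, 275) = 275.

275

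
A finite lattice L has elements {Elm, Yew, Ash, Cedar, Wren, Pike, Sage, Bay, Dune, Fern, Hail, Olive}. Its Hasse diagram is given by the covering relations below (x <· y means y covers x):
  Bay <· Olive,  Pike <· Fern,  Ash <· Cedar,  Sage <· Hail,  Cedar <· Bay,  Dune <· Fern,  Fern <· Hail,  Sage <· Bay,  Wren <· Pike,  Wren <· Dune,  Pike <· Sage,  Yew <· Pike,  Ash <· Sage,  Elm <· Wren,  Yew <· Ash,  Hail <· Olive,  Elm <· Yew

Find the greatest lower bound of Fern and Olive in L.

Fern

Common lower bounds of {Fern, Olive}: Dune, Elm, Fern, Pike, Wren, Yew.
The greatest among these is Fern.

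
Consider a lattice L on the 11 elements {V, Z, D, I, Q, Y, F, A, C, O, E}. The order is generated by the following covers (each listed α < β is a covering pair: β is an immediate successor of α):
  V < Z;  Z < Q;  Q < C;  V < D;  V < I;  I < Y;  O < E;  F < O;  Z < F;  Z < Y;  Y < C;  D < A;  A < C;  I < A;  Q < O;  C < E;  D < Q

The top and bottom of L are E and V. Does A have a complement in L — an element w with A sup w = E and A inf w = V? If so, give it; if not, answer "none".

F

Need w with A ∨ w = E and A ∧ w = V.
Checking each element gives: F.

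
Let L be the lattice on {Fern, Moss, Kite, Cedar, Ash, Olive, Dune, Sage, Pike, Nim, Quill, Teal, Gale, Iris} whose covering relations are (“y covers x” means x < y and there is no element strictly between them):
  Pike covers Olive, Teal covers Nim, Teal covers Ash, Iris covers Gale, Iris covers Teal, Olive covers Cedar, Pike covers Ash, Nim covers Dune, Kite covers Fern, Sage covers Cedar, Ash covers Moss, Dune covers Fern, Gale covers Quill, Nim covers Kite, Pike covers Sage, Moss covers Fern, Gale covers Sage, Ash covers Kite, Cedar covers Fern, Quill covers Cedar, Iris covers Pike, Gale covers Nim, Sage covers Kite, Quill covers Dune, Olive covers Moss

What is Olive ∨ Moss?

Common upper bounds of {Olive, Moss}: Iris, Olive, Pike.
The least among these is Olive.

Olive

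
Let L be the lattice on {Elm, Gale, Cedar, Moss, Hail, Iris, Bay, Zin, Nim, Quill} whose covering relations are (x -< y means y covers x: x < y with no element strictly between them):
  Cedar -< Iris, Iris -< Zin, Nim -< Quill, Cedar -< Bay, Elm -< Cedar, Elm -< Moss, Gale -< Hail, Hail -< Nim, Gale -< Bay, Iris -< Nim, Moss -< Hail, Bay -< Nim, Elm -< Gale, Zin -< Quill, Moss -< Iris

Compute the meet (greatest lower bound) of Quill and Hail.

Common lower bounds of {Quill, Hail}: Elm, Gale, Hail, Moss.
The greatest among these is Hail.

Hail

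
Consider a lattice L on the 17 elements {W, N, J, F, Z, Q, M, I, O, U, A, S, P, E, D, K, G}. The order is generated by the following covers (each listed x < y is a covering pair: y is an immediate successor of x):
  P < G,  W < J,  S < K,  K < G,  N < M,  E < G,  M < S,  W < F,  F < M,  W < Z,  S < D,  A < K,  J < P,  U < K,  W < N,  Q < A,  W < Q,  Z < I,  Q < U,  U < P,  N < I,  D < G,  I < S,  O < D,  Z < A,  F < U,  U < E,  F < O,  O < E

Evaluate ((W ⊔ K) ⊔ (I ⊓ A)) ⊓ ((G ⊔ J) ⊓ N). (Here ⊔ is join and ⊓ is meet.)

W ∨ K = K
I ∧ A = Z
K ∨ Z = K
G ∨ J = G
G ∧ N = N
K ∧ N = N

N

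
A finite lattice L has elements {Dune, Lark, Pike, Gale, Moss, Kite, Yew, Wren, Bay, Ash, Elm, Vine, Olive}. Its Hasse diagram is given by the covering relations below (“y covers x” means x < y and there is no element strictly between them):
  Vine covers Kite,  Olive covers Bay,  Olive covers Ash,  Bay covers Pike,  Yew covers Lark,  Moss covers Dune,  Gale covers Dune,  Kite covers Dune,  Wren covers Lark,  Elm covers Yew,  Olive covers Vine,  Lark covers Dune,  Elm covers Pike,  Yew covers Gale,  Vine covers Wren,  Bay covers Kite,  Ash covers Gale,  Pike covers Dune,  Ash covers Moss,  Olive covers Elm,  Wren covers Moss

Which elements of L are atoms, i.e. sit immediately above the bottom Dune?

Gale, Kite, Lark, Moss, Pike

The atoms are exactly the elements that cover Dune: Gale, Kite, Lark, Moss, Pike.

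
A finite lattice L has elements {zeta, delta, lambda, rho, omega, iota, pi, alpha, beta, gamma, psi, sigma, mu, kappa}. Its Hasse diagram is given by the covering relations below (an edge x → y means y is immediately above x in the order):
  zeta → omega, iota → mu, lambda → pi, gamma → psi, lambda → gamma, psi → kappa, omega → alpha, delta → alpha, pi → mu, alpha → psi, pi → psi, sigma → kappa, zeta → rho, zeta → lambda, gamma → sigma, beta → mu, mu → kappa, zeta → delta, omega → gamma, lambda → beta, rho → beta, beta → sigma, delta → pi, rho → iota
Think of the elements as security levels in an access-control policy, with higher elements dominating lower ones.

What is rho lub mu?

Common upper bounds of {rho, mu}: kappa, mu.
The least among these is mu.

mu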